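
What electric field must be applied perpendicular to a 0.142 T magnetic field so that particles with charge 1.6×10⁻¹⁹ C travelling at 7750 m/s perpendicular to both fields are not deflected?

E = 1100 V/m

For straight-line motion qE = qvB, so E = vB.
E = 7750 × 0.142 = 1100 V/m.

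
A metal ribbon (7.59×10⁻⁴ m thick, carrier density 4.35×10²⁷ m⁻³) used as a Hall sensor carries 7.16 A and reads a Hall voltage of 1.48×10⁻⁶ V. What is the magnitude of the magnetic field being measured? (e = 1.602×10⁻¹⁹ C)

From V_H = IB/(n e t), B = V_H n e t / I.
B = (1.48×10⁻⁶)(4.35×10²⁷)(1.602×10⁻¹⁹)(7.59×10⁻⁴)/7.16 ≈ 0.109 T.

B ≈ 0.109 T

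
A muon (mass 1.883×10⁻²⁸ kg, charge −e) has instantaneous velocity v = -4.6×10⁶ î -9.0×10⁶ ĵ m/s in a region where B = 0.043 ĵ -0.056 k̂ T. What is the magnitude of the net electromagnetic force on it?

v×B = (5.04×10⁵, -2.58×10⁵, -1.98×10⁵) N/C.
F = q v×B = (−1.602×10⁻¹⁹ C)·(5.04×10⁵, -2.58×10⁵, -1.98×10⁵) = (-8.07×10⁻¹⁴, 4.13×10⁻¹⁴, 3.17×10⁻¹⁴) N.
|F| = 9.61×10⁻¹⁴ N.

|F| ≈ 9.61×10⁻¹⁴ N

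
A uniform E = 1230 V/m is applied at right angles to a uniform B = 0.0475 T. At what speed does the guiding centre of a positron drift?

In crossed fields the guiding centre drifts at v_d = |E×B|/B² = E/B, independent of charge and mass.
v_d = 1230/0.0475 = 2.59×10⁴ m/s.

v_d ≈ 2.59×10⁴ m/s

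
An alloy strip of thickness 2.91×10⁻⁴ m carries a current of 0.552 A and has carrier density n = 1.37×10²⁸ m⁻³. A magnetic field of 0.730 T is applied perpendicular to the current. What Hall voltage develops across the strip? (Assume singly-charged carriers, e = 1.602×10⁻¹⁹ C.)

V_H ≈ 6.31×10⁻⁷ V

V_H = IB/(n e t).
V_H = (0.552)(0.730)/((1.37×10²⁸)(1.602×10⁻¹⁹)(2.91×10⁻⁴)) ≈ 6.31×10⁻⁷ V.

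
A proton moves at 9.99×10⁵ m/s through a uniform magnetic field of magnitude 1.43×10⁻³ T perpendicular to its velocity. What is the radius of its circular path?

r ≈ 7.30 m

The magnetic force provides the centripetal force: |q|vB = mv²/r.
r = mv/(|q|B) = (1.673×10⁻²⁷)(9.99×10⁵)/((1.602×10⁻¹⁹)(1.43×10⁻³)) ≈ 7.30 m.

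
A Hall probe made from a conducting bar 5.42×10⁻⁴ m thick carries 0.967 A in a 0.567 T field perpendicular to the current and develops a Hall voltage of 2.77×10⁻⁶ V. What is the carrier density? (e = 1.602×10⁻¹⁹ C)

n ≈ 2.28×10²⁷ m⁻³

From V_H = IB/(n e t), n = IB/(V_H e t).
n = (0.967)(0.567)/((2.77×10⁻⁶)(1.602×10⁻¹⁹)(5.42×10⁻⁴)) ≈ 2.28×10²⁷ m⁻³.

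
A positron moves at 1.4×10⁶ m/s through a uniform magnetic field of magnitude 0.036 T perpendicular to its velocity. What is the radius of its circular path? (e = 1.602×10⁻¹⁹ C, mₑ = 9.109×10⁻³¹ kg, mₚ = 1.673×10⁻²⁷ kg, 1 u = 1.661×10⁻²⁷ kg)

r ≈ 2.2×10⁻⁴ m

The magnetic force provides the centripetal force: |q|vB = mv²/r.
r = mv/(|q|B) = (9.109×10⁻³¹)(1.4×10⁶)/((1.602×10⁻¹⁹)(0.036)) ≈ 2.2×10⁻⁴ m.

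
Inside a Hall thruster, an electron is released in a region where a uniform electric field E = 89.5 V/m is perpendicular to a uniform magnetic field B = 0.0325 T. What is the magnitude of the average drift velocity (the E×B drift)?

v_d ≈ 2750 m/s

The steady drift has the magnetic force balancing the electric force, so v_d = E/B.
v_d = 89.5/0.0325 = 2750 m/s.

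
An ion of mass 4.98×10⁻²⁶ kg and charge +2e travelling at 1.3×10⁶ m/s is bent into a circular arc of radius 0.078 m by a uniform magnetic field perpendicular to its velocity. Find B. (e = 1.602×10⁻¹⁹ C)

From |q|vB = mv²/r, B = mv/(|q|r).
B = (4.98×10⁻²⁶)(1.3×10⁶)/((3.204×10⁻¹⁹)(0.078)) ≈ 2.6 T.

B ≈ 2.6 T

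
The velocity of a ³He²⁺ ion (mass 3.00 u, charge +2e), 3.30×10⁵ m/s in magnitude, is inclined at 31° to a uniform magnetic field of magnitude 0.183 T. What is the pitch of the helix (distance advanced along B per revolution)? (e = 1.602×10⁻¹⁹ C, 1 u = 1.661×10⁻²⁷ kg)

p ≈ 0.151 m

v∥ = v cosθ = 3.30×10⁵·cos31° ≈ 2.829×10⁵ m/s.
T = 2πm/(|q|B) = 2π(4.983×10⁻²⁷)/((3.204×10⁻¹⁹)(0.183)) ≈ 5.340×10⁻⁷ s.
pitch = v∥ T = (2.829×10⁵)(5.340×10⁻⁷) ≈ 0.151 m.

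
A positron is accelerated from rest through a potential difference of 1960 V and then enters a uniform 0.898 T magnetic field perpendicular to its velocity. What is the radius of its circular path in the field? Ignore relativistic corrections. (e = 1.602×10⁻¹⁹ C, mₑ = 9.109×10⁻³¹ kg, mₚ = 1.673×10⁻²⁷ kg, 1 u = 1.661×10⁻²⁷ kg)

Acceleration: |q|V = ½mv² ⇒ v = √(2|q|V/m) = √(2·1.602×10⁻¹⁹·1960/9.109×10⁻³¹) ≈ 2.626×10⁷ m/s.
In the field: r = mv/(|q|B) = (9.109×10⁻³¹)(2.626×10⁷)/((1.602×10⁻¹⁹)(0.898)) ≈ 1.66×10⁻⁴ m.

r ≈ 1.66×10⁻⁴ m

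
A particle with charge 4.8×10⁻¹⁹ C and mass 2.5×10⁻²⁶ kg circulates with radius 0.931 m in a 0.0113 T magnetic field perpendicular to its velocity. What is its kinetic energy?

v = |q|Br/m, then KE = ½mv² = (qBr)²/(2m).
v = (4.8×10⁻¹⁹)(0.0113)(0.931)/2.5×10⁻²⁶ ≈ 2.020×10⁵ m/s.
KE = ½(2.5×10⁻²⁶)(2.020×10⁵)² ≈ 5.10×10⁻¹⁶ J = 3180 eV.

KE ≈ 3180 eV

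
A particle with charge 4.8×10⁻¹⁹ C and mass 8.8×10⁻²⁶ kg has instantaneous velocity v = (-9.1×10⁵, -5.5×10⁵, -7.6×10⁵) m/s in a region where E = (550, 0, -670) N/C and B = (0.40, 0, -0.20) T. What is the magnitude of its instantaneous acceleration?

|a| ≈ 2.97×10¹² m/s²

v×B = (1.10×10⁵, -4.86×10⁵, 2.20×10⁵) N/C.
E + v×B = (1.11×10⁵, -4.86×10⁵, 2.19×10⁵) N/C.
F = q(E + v×B) = (4.8×10⁻¹⁹ C)·(1.11×10⁵, -4.86×10⁵, 2.19×10⁵) = (5.31×10⁻¹⁴, -2.33×10⁻¹³, 1.05×10⁻¹³) N.
|a| = |F|/m = 2.614×10⁻¹³/8.8×10⁻²⁶ ≈ 2.97×10¹² m/s².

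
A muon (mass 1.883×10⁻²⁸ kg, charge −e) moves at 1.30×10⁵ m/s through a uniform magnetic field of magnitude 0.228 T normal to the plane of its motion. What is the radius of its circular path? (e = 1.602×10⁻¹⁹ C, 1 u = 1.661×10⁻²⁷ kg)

r ≈ 6.70×10⁻⁴ m

The magnetic force provides the centripetal force: |q|vB = mv²/r.
r = mv/(|q|B) = (1.883×10⁻²⁸)(1.30×10⁵)/((1.602×10⁻¹⁹)(0.228)) ≈ 6.70×10⁻⁴ m.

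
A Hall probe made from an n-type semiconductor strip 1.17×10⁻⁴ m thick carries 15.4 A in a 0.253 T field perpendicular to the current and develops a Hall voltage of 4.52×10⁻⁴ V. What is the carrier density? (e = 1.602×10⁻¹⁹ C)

From V_H = IB/(n e t), n = IB/(V_H e t).
n = (15.4)(0.253)/((4.52×10⁻⁴)(1.602×10⁻¹⁹)(1.17×10⁻⁴)) ≈ 4.60×10²⁶ m⁻³.

n ≈ 4.60×10²⁶ m⁻³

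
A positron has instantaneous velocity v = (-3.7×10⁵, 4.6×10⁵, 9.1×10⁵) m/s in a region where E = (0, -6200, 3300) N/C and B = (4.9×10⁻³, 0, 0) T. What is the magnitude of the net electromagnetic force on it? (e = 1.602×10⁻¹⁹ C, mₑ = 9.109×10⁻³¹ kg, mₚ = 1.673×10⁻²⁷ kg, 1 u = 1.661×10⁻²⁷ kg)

v×B = (0, 4460, -2250) N/C.
E + v×B = (0, -1740, 1050) N/C.
F = q(E + v×B) = (1.602×10⁻¹⁹ C)·(0, -1740, 1050) = (0, -2.79×10⁻¹⁶, 1.68×10⁻¹⁶) N.
|F| = 3.25×10⁻¹⁶ N.

|F| ≈ 3.25×10⁻¹⁶ N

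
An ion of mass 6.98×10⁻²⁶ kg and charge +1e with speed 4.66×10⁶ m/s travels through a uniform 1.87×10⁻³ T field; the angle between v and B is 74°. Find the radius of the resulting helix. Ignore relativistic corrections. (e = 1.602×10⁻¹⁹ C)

r ≈ 1040 m

v⊥ = v sinθ = 4.66×10⁶·sin74° ≈ 4.479×10⁶ m/s.
r = m v⊥/(|q|B) = (6.98×10⁻²⁶)(4.479×10⁶)/((1.602×10⁻¹⁹)(1.87×10⁻³)) ≈ 1040 m.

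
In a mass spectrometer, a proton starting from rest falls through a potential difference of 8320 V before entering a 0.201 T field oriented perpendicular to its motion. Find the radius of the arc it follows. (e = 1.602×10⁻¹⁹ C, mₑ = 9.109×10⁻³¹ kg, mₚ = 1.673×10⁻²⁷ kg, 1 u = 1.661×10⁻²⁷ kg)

r ≈ 0.0656 m

Acceleration: |q|V = ½mv² ⇒ v = √(2|q|V/m) = √(2·1.602×10⁻¹⁹·8320/1.673×10⁻²⁷) ≈ 1.262×10⁶ m/s.
In the field: r = mv/(|q|B) = (1.673×10⁻²⁷)(1.262×10⁶)/((1.602×10⁻¹⁹)(0.201)) ≈ 0.0656 m.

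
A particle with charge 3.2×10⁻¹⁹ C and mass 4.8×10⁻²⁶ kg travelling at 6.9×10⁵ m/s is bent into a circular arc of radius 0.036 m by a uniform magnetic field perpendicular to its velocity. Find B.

From |q|vB = mv²/r, B = mv/(|q|r).
B = (4.8×10⁻²⁶)(6.9×10⁵)/((3.2×10⁻¹⁹)(0.036)) ≈ 2.9 T.

B ≈ 2.9 T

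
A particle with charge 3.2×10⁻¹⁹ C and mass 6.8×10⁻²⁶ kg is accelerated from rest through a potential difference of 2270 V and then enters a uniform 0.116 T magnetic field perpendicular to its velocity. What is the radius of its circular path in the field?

Acceleration: |q|V = ½mv² ⇒ v = √(2|q|V/m) = √(2·3.2×10⁻¹⁹·2270/6.8×10⁻²⁶) ≈ 1.462×10⁵ m/s.
In the field: r = mv/(|q|B) = (6.8×10⁻²⁶)(1.462×10⁵)/((3.2×10⁻¹⁹)(0.116)) ≈ 0.268 m.

r ≈ 0.268 m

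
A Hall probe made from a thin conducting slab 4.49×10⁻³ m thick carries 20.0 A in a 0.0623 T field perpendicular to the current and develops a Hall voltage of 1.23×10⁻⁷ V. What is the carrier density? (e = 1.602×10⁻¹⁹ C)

n ≈ 1.41×10²⁸ m⁻³

From V_H = IB/(n e t), n = IB/(V_H e t).
n = (20.0)(0.0623)/((1.23×10⁻⁷)(1.602×10⁻¹⁹)(4.49×10⁻³)) ≈ 1.41×10²⁸ m⁻³.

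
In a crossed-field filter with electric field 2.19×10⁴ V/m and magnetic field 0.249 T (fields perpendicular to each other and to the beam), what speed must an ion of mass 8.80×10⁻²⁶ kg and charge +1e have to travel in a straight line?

v = 8.80×10⁴ m/s

Zero net Lorentz force requires |qE| = |q v×B|, i.e. E = vB.
v = E/B = 2.19×10⁴/0.249 = 8.80×10⁴ m/s.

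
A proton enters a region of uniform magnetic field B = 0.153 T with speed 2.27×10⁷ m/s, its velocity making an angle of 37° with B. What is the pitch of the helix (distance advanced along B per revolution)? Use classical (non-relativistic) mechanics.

p ≈ 7.77 m

v∥ = v cosθ = 2.27×10⁷·cos37° ≈ 1.813×10⁷ m/s.
T = 2πm/(|q|B) = 2π(1.673×10⁻²⁷)/((1.602×10⁻¹⁹)(0.153)) ≈ 4.289×10⁻⁷ s.
pitch = v∥ T = (1.813×10⁷)(4.289×10⁻⁷) ≈ 7.77 m.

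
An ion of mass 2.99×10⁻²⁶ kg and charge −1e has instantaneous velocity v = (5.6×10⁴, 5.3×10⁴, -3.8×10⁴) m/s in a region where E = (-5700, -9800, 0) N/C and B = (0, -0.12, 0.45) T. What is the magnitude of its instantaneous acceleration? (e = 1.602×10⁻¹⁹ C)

|a| ≈ 2.04×10¹¹ m/s²

v×B = (1.93×10⁴, -2.52×10⁴, -6720) N/C.
E + v×B = (1.36×10⁴, -3.50×10⁴, -6720) N/C.
F = q(E + v×B) = (−1.602×10⁻¹⁹ C)·(1.36×10⁴, -3.50×10⁴, -6720) = (-2.18×10⁻¹⁵, 5.61×10⁻¹⁵, 1.08×10⁻¹⁵) N.
|a| = |F|/m = 6.110×10⁻¹⁵/2.99×10⁻²⁶ ≈ 2.04×10¹¹ m/s².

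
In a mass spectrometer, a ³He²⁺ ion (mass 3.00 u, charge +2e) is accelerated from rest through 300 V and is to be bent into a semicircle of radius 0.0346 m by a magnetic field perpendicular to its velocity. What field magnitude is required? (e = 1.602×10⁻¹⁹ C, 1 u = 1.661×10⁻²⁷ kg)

B ≈ 0.0883 T

v = √(2|q|V/m) = √(2·3.204×10⁻¹⁹·300/4.983×10⁻²⁷) ≈ 1.964×10⁵ m/s.
B = mv/(|q|r) = (4.983×10⁻²⁷)(1.964×10⁵)/((3.204×10⁻¹⁹)(0.0346)) ≈ 0.0883 T.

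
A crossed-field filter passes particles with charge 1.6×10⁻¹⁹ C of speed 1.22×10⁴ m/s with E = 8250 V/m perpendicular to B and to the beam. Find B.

Balance of forces in the selector: qE = qvB ⇒ B = E/v.
B = 8250/1.22×10⁴ = 0.676 T.

B = 0.676 T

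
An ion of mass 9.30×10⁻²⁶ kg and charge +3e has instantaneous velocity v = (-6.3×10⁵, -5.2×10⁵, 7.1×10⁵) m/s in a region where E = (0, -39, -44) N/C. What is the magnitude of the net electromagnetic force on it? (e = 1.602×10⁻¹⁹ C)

Only an electric field acts, so F = qE = (4.806×10⁻¹⁹ C)·(0, -39.0, -44.0) = (0, -1.87×10⁻¹⁷, -2.11×10⁻¹⁷) N.
|F| = 2.83×10⁻¹⁷ N.

|F| ≈ 2.83×10⁻¹⁷ N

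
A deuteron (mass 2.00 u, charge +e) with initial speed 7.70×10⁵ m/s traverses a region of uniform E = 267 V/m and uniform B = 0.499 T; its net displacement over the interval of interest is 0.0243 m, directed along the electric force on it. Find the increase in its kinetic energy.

ΔKE ≈ 1.04×10⁻¹⁸ J

The magnetic force is always ⟂ v and does no work; only the electric force changes KE.
ΔKE = F_E · d = |q|E d = (1.602×10⁻¹⁹)(267)(0.0243) ≈ 1.04×10⁻¹⁸ J.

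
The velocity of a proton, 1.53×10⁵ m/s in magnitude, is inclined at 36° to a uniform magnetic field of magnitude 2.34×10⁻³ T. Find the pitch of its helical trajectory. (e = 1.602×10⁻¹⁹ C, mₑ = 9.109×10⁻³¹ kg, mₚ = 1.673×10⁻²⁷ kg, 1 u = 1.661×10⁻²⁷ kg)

v∥ = v cosθ = 1.53×10⁵·cos36° ≈ 1.238×10⁵ m/s.
T = 2πm/(|q|B) = 2π(1.673×10⁻²⁷)/((1.602×10⁻¹⁹)(2.34×10⁻³)) ≈ 2.804×10⁻⁵ s.
pitch = v∥ T = (1.238×10⁵)(2.804×10⁻⁵) ≈ 3.47 m.

p ≈ 3.47 m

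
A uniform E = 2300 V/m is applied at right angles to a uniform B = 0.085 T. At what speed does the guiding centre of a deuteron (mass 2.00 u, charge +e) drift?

v_d ≈ 2.7×10⁴ m/s

The E×B drift speed is v_d = E/B.
v_d = 2300/0.085 = 2.7×10⁴ m/s.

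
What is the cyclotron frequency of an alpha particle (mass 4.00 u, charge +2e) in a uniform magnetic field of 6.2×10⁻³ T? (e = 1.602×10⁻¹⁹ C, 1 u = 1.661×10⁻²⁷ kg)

f ≈ 4.8×10⁴ Hz

f = |q|B/(2πm).
f = (3.204×10⁻¹⁹)(6.2×10⁻³)/(2π·6.644×10⁻²⁷) ≈ 4.8×10⁴ Hz.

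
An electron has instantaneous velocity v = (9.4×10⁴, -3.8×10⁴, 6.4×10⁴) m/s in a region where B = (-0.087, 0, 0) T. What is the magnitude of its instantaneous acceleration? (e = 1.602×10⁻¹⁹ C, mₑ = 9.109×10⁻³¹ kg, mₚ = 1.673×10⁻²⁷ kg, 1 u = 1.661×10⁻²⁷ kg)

|a| ≈ 1.14×10¹⁵ m/s²

v×B = (0, -5570, -3310) N/C.
F = q v×B = (−1.602×10⁻¹⁹ C)·(0, -5570, -3310) = (0, 8.92×10⁻¹⁶, 5.30×10⁻¹⁶) N.
|a| = |F|/m = 1.037×10⁻¹⁵/9.109×10⁻³¹ ≈ 1.14×10¹⁵ m/s².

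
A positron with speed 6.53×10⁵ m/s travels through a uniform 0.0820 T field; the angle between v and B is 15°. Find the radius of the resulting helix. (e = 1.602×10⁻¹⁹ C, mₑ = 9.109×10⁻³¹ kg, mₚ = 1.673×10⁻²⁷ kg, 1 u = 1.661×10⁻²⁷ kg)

v⊥ = v sinθ = 6.53×10⁵·sin15° ≈ 1.690×10⁵ m/s.
r = m v⊥/(|q|B) = (9.109×10⁻³¹)(1.690×10⁵)/((1.602×10⁻¹⁹)(0.0820)) ≈ 1.17×10⁻⁵ m.

r ≈ 1.17×10⁻⁵ m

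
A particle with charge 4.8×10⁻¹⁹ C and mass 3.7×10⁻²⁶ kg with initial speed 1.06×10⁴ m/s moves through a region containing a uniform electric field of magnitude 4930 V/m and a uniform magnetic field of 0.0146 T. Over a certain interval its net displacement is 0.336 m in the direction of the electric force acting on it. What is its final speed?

B does no work; ΔKE = |q|E d.
½mv_f² = ½mv₀² + |q|Ed = ½(3.7×10⁻²⁶)(1.06×10⁴)² + (4.8×10⁻¹⁹)(4930)(0.336) ≈ 2.079×10⁻¹⁸ J + 7.951×10⁻¹⁶ J ≈ 7.972×10⁻¹⁶ J.
v_f = √(2·7.972×10⁻¹⁶/3.7×10⁻²⁶) ≈ 2.08×10⁵ m/s.

v_f ≈ 2.08×10⁵ m/s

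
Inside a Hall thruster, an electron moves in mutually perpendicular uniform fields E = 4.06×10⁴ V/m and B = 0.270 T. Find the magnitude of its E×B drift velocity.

v_d ≈ 1.50×10⁵ m/s

The steady drift has the magnetic force balancing the electric force, so v_d = E/B.
v_d = 4.06×10⁴/0.270 = 1.50×10⁵ m/s.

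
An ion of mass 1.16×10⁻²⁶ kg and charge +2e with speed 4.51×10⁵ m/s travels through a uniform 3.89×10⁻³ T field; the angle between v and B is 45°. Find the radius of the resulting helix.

r ≈ 2.97 m

v⊥ = v sinθ = 4.51×10⁵·sin45° ≈ 3.189×10⁵ m/s.
r = m v⊥/(|q|B) = (1.16×10⁻²⁶)(3.189×10⁵)/((3.204×10⁻¹⁹)(3.89×10⁻³)) ≈ 2.97 m.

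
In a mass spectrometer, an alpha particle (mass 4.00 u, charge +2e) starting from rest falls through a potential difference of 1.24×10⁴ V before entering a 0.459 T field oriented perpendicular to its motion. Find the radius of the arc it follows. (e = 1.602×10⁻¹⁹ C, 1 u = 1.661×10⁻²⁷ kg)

Acceleration: |q|V = ½mv² ⇒ v = √(2|q|V/m) = √(2·3.204×10⁻¹⁹·1.24×10⁴/6.644×10⁻²⁷) ≈ 1.094×10⁶ m/s.
In the field: r = mv/(|q|B) = (6.644×10⁻²⁷)(1.094×10⁶)/((3.204×10⁻¹⁹)(0.459)) ≈ 0.0494 m.

r ≈ 0.0494 m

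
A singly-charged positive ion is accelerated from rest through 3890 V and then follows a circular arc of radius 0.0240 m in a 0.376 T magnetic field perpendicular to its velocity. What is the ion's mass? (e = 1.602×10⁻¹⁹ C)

m ≈ 1.68×10⁻²⁷ kg

Combine |q|V = ½mv² and r = mv/(|q|B): eliminate v to get m = qB²r²/(2V).
m = (1.602×10⁻¹⁹)(0.376)²(0.0240)²/(2·3890) ≈ 1.68×10⁻²⁷ kg.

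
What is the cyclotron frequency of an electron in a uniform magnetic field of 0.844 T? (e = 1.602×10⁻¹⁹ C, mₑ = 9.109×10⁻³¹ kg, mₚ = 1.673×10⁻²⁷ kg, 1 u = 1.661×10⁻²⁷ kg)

f ≈ 2.36×10¹⁰ Hz

f = |q|B/(2πm).
f = (1.602×10⁻¹⁹)(0.844)/(2π·9.109×10⁻³¹) ≈ 2.36×10¹⁰ Hz.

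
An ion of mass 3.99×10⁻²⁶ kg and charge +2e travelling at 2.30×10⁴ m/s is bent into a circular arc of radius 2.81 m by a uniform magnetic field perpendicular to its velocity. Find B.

From |q|vB = mv²/r, B = mv/(|q|r).
B = (3.99×10⁻²⁶)(2.30×10⁴)/((3.204×10⁻¹⁹)(2.81)) ≈ 1.02×10⁻³ T.

B ≈ 1.02×10⁻³ T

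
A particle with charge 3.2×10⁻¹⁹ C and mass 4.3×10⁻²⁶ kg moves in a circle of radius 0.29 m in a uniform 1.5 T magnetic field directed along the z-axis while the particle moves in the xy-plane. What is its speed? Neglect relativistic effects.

From |q|vB = mv²/r, v = |q|Br/m.
v = (3.2×10⁻¹⁹)(1.5)(0.29)/4.3×10⁻²⁶ ≈ 3.2×10⁶ m/s.

v ≈ 3.2×10⁶ m/s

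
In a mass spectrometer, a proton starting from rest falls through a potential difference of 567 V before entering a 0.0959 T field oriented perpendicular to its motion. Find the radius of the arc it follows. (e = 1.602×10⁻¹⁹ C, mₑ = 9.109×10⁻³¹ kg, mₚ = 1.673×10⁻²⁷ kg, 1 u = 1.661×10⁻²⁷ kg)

Acceleration: |q|V = ½mv² ⇒ v = √(2|q|V/m) = √(2·1.602×10⁻¹⁹·567/1.673×10⁻²⁷) ≈ 3.295×10⁵ m/s.
In the field: r = mv/(|q|B) = (1.673×10⁻²⁷)(3.295×10⁵)/((1.602×10⁻¹⁹)(0.0959)) ≈ 0.0359 m.

r ≈ 0.0359 m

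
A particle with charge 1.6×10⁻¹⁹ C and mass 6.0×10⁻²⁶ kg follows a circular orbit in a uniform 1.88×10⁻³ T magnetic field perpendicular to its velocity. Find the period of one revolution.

The cyclotron period depends only on m, q, B: T = 2πm/(|q|B).
T = 2π(6.0×10⁻²⁶)/((1.6×10⁻¹⁹)(1.88×10⁻³)) ≈ 1.25×10⁻³ s.

T ≈ 1.25×10⁻³ s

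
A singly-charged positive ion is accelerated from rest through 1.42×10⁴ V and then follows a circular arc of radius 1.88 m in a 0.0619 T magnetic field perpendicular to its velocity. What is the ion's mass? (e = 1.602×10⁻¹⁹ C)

m ≈ 7.64×10⁻²⁶ kg

Combine |q|V = ½mv² and r = mv/(|q|B): eliminate v to get m = qB²r²/(2V).
m = (1.602×10⁻¹⁹)(0.0619)²(1.88)²/(2·1.42×10⁴) ≈ 7.64×10⁻²⁶ kg.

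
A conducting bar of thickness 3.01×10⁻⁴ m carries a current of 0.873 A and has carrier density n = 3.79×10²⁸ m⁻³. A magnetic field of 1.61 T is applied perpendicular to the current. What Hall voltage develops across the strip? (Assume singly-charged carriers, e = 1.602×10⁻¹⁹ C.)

V_H = IB/(n e t).
V_H = (0.873)(1.61)/((3.79×10²⁸)(1.602×10⁻¹⁹)(3.01×10⁻⁴)) ≈ 7.69×10⁻⁷ V.

V_H ≈ 7.69×10⁻⁷ V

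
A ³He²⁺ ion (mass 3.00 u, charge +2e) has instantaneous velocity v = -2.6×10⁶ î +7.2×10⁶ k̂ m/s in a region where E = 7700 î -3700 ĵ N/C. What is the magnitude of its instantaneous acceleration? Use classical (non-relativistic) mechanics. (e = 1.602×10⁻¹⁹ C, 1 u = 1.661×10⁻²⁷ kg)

|a| ≈ 5.49×10¹¹ m/s²

Only an electric field acts, so F = qE = (3.204×10⁻¹⁹ C)·(7700, -3700, 0) = (2.47×10⁻¹⁵, -1.19×10⁻¹⁵, 0) N.
|a| = |F|/m = 2.737×10⁻¹⁵/4.983×10⁻²⁷ ≈ 5.49×10¹¹ m/s².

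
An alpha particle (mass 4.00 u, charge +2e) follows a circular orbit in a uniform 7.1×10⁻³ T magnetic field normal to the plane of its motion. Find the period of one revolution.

T ≈ 1.8×10⁻⁵ s

The cyclotron period depends only on m, q, B: T = 2πm/(|q|B).
T = 2π(6.644×10⁻²⁷)/((3.204×10⁻¹⁹)(7.1×10⁻³)) ≈ 1.8×10⁻⁵ s.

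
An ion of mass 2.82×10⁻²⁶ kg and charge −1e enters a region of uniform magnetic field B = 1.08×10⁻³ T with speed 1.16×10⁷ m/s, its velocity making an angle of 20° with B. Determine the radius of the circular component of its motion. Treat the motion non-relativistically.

v⊥ = v sinθ = 1.16×10⁷·sin20° ≈ 3.967×10⁶ m/s.
r = m v⊥/(|q|B) = (2.82×10⁻²⁶)(3.967×10⁶)/((1.602×10⁻¹⁹)(1.08×10⁻³)) ≈ 647 m.

r ≈ 647 m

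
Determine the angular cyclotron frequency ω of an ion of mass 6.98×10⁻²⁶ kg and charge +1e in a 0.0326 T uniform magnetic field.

ω = |q|B/m.
ω = (1.602×10⁻¹⁹)(0.0326)/6.98×10⁻²⁶ ≈ 7.48×10⁴ rad/s.

ω ≈ 7.48×10⁴ rad/s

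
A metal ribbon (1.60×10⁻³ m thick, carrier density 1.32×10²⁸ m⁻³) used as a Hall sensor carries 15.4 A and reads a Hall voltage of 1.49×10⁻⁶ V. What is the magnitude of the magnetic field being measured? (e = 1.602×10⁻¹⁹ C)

B ≈ 0.327 T

From V_H = IB/(n e t), B = V_H n e t / I.
B = (1.49×10⁻⁶)(1.32×10²⁸)(1.602×10⁻¹⁹)(1.60×10⁻³)/15.4 ≈ 0.327 T.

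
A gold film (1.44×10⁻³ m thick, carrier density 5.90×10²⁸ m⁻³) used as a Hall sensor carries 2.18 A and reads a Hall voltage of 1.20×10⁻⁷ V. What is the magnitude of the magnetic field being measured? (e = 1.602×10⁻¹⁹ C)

From V_H = IB/(n e t), B = V_H n e t / I.
B = (1.20×10⁻⁷)(5.90×10²⁸)(1.602×10⁻¹⁹)(1.44×10⁻³)/2.18 ≈ 0.749 T.

B ≈ 0.749 T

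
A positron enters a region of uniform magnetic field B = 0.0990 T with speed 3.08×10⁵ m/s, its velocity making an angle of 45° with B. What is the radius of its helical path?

r ≈ 1.25×10⁻⁵ m

v⊥ = v sinθ = 3.08×10⁵·sin45° ≈ 2.178×10⁵ m/s.
r = m v⊥/(|q|B) = (9.109×10⁻³¹)(2.178×10⁵)/((1.602×10⁻¹⁹)(0.0990)) ≈ 1.25×10⁻⁵ m.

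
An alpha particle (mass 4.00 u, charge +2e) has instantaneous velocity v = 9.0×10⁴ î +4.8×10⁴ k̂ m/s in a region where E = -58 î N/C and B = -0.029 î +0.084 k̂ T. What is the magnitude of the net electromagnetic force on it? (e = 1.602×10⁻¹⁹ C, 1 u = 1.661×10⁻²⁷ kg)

|F| ≈ 2.87×10⁻¹⁵ N

v×B = (0, -8950, 0) N/C.
E + v×B = (-58.0, -8950, 0) N/C.
F = q(E + v×B) = (3.204×10⁻¹⁹ C)·(-58.0, -8950, 0) = (-1.86×10⁻¹⁷, -2.87×10⁻¹⁵, 0) N.
|F| = 2.87×10⁻¹⁵ N.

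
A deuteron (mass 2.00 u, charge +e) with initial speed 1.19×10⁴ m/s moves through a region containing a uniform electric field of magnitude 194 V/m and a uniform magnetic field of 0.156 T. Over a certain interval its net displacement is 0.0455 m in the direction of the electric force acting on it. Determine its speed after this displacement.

B does no work; ΔKE = |q|E d.
½mv_f² = ½mv₀² + |q|Ed = ½(3.322×10⁻²⁷)(1.19×10⁴)² + (1.602×10⁻¹⁹)(194)(0.0455) ≈ 2.352×10⁻¹⁹ J + 1.414×10⁻¹⁸ J ≈ 1.649×10⁻¹⁸ J.
v_f = √(2·1.649×10⁻¹⁸/3.322×10⁻²⁷) ≈ 3.15×10⁴ m/s.

v_f ≈ 3.15×10⁴ m/s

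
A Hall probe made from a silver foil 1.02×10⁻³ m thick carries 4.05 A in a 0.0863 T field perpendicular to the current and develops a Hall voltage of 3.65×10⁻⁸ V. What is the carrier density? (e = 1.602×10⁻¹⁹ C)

n ≈ 5.86×10²⁸ m⁻³

From V_H = IB/(n e t), n = IB/(V_H e t).
n = (4.05)(0.0863)/((3.65×10⁻⁸)(1.602×10⁻¹⁹)(1.02×10⁻³)) ≈ 5.86×10²⁸ m⁻³.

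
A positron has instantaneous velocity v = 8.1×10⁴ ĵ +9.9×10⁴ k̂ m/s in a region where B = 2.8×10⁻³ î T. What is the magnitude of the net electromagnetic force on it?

v×B = (0, 277, -227) N/C.
F = q v×B = (1.602×10⁻¹⁹ C)·(0, 277, -227) = (0, 4.44×10⁻¹⁷, -3.63×10⁻¹⁷) N.
|F| = 5.74×10⁻¹⁷ N.

|F| ≈ 5.74×10⁻¹⁷ N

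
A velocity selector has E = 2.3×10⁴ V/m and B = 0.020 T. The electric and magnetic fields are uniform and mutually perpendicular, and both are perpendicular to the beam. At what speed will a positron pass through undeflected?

Zero net Lorentz force requires |qE| = |q v×B|, i.e. E = vB.
v = E/B = 2.3×10⁴/0.020 = 1.2×10⁶ m/s.

v = 1.2×10⁶ m/s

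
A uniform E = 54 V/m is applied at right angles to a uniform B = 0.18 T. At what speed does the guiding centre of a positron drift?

v_d ≈ 300 m/s

The steady drift has the magnetic force balancing the electric force, so v_d = E/B.
v_d = 54/0.18 = 300 m/s.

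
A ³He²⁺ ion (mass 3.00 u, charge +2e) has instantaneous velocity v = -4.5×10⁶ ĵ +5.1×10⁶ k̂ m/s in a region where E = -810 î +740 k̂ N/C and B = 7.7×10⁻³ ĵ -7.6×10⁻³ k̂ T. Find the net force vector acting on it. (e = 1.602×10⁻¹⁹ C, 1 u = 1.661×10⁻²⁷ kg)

F ≈ (-1.88×10⁻¹⁵, 0, 2.37×10⁻¹⁶) N

v×B = (-5070, 0, 0) N/C.
E + v×B = (-5880, 0, 740) N/C.
F = q(E + v×B) = (3.204×10⁻¹⁹ C)·(-5880, 0, 740) = (-1.88×10⁻¹⁵, 0, 2.37×10⁻¹⁶) N.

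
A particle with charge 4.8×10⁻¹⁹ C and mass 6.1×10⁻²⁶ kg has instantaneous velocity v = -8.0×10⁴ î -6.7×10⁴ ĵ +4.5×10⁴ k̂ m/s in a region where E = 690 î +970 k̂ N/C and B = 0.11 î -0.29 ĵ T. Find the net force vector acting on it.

v×B = (1.30×10⁴, 4950, 3.06×10⁴) N/C.
E + v×B = (1.37×10⁴, 4950, 3.15×10⁴) N/C.
F = q(E + v×B) = (4.8×10⁻¹⁹ C)·(1.37×10⁴, 4950, 3.15×10⁴) = (6.60×10⁻¹⁵, 2.38×10⁻¹⁵, 1.51×10⁻¹⁴) N.

F ≈ (6.60×10⁻¹⁵, 2.38×10⁻¹⁵, 1.51×10⁻¹⁴) N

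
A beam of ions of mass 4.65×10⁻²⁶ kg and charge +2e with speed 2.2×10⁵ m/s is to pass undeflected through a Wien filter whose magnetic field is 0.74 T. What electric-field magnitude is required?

For straight-line motion qE = qvB, so E = vB.
E = 2.2×10⁵ × 0.74 = 1.6×10⁵ V/m.

E = 1.6×10⁵ V/m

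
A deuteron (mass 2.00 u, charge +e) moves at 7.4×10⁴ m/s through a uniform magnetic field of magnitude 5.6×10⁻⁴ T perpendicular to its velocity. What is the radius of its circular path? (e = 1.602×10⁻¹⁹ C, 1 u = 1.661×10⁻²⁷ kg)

The magnetic force provides the centripetal force: |q|vB = mv²/r.
r = mv/(|q|B) = (3.322×10⁻²⁷)(7.4×10⁴)/((1.602×10⁻¹⁹)(5.6×10⁻⁴)) ≈ 2.7 m.

r ≈ 2.7 m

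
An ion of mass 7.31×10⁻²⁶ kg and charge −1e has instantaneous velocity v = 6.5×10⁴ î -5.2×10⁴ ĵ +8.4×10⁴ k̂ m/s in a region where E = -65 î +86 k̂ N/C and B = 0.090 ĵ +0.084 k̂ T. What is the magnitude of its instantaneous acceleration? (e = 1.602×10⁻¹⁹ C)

|a| ≈ 3.17×10¹⁰ m/s²

v×B = (-1.19×10⁴, -5460, 5850) N/C.
E + v×B = (-1.20×10⁴, -5460, 5940) N/C.
F = q(E + v×B) = (−1.602×10⁻¹⁹ C)·(-1.20×10⁴, -5460, 5940) = (1.92×10⁻¹⁵, 8.75×10⁻¹⁶, -9.51×10⁻¹⁶) N.
|a| = |F|/m = 2.315×10⁻¹⁵/7.31×10⁻²⁶ ≈ 3.17×10¹⁰ m/s².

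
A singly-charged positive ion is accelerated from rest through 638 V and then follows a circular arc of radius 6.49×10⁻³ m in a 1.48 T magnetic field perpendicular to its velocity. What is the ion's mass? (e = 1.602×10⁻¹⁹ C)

Combine |q|V = ½mv² and r = mv/(|q|B): eliminate v to get m = qB²r²/(2V).
m = (1.602×10⁻¹⁹)(1.48)²(6.49×10⁻³)²/(2·638) ≈ 1.16×10⁻²⁶ kg.

m ≈ 1.16×10⁻²⁶ kg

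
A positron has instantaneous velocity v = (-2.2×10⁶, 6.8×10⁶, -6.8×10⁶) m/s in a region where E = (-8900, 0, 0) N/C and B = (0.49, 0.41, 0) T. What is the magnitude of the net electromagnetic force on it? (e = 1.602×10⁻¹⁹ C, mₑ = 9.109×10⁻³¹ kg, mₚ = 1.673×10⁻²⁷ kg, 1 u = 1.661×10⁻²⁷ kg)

v×B = (2.79×10⁶, -3.33×10⁶, -4.23×10⁶) N/C.
E + v×B = (2.78×10⁶, -3.33×10⁶, -4.23×10⁶) N/C.
F = q(E + v×B) = (1.602×10⁻¹⁹ C)·(2.78×10⁶, -3.33×10⁶, -4.23×10⁶) = (4.45×10⁻¹³, -5.34×10⁻¹³, -6.78×10⁻¹³) N.
|F| = 9.71×10⁻¹³ N.

|F| ≈ 9.71×10⁻¹³ N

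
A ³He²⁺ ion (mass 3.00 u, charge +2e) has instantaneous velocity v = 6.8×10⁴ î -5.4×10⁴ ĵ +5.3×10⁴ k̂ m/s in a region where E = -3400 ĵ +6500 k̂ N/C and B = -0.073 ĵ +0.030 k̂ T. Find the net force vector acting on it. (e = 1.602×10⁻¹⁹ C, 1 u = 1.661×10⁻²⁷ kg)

F ≈ (7.21×10⁻¹⁶, -1.74×10⁻¹⁵, 4.92×10⁻¹⁶) N

v×B = (2250, -2040, -4960) N/C.
E + v×B = (2250, -5440, 1540) N/C.
F = q(E + v×B) = (3.204×10⁻¹⁹ C)·(2250, -5440, 1540) = (7.21×10⁻¹⁶, -1.74×10⁻¹⁵, 4.92×10⁻¹⁶) N.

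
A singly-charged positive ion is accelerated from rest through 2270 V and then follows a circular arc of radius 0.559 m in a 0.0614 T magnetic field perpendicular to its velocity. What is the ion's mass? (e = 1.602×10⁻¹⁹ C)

m ≈ 4.16×10⁻²⁶ kg

Combine |q|V = ½mv² and r = mv/(|q|B): eliminate v to get m = qB²r²/(2V).
m = (1.602×10⁻¹⁹)(0.0614)²(0.559)²/(2·2270) ≈ 4.16×10⁻²⁶ kg.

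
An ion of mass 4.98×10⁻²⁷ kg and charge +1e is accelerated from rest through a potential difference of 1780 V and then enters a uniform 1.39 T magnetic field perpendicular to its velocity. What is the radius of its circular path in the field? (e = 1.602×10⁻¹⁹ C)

Acceleration: |q|V = ½mv² ⇒ v = √(2|q|V/m) = √(2·1.602×10⁻¹⁹·1780/4.98×10⁻²⁷) ≈ 3.384×10⁵ m/s.
In the field: r = mv/(|q|B) = (4.98×10⁻²⁷)(3.384×10⁵)/((1.602×10⁻¹⁹)(1.39)) ≈ 7.57×10⁻³ m.

r ≈ 7.57×10⁻³ m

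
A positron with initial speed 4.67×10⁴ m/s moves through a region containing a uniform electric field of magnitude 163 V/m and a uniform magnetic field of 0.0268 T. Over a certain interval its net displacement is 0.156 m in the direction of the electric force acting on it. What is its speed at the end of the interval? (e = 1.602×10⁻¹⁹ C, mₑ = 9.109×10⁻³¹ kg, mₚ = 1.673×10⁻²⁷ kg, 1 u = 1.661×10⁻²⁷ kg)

v_f ≈ 2.99×10⁶ m/s

B does no work; ΔKE = |q|E d.
½mv_f² = ½mv₀² + |q|Ed = ½(9.109×10⁻³¹)(4.67×10⁴)² + (1.602×10⁻¹⁹)(163)(0.156) ≈ 9.933×10⁻²² J + 4.074×10⁻¹⁸ J ≈ 4.075×10⁻¹⁸ J.
v_f = √(2·4.075×10⁻¹⁸/9.109×10⁻³¹) ≈ 2.99×10⁶ m/s.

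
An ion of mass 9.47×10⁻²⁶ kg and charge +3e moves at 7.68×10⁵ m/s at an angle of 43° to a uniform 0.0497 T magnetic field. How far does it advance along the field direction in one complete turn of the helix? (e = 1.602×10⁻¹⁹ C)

p ≈ 14.0 m

v∥ = v cosθ = 7.68×10⁵·cos43° ≈ 5.617×10⁵ m/s.
T = 2πm/(|q|B) = 2π(9.47×10⁻²⁶)/((4.806×10⁻¹⁹)(0.0497)) ≈ 2.491×10⁻⁵ s.
pitch = v∥ T = (5.617×10⁵)(2.491×10⁻⁵) ≈ 14.0 m.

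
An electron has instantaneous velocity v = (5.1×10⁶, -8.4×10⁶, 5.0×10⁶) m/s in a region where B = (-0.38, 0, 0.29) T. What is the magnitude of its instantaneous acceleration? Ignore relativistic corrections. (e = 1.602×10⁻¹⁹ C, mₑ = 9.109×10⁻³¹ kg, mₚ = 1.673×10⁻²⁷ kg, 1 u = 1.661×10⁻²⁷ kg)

v×B = (-2.44×10⁶, -3.38×10⁶, -3.19×10⁶) N/C.
F = q v×B = (−1.602×10⁻¹⁹ C)·(-2.44×10⁶, -3.38×10⁶, -3.19×10⁶) = (3.90×10⁻¹³, 5.41×10⁻¹³, 5.11×10⁻¹³) N.
|a| = |F|/m = 8.407×10⁻¹³/9.109×10⁻³¹ ≈ 9.23×10¹⁷ m/s².

|a| ≈ 9.23×10¹⁷ m/s²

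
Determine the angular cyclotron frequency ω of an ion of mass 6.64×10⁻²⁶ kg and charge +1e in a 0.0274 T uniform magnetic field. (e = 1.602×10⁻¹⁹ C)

ω ≈ 6.61×10⁴ rad/s

ω = |q|B/m.
ω = (1.602×10⁻¹⁹)(0.0274)/6.64×10⁻²⁶ ≈ 6.61×10⁴ rad/s.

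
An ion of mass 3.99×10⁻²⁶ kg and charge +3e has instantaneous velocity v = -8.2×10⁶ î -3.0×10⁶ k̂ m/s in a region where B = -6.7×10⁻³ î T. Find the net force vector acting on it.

F ≈ (0, 9.66×10⁻¹⁵, 0) N

v×B = (0, 2.01×10⁴, 0) N/C.
F = q v×B = (4.806×10⁻¹⁹ C)·(0, 2.01×10⁴, 0) = (0, 9.66×10⁻¹⁵, 0) N.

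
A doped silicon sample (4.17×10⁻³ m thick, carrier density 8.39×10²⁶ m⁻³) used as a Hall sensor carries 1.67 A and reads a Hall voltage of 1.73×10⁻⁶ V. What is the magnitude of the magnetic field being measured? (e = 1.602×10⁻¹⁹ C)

From V_H = IB/(n e t), B = V_H n e t / I.
B = (1.73×10⁻⁶)(8.39×10²⁶)(1.602×10⁻¹⁹)(4.17×10⁻³)/1.67 ≈ 0.581 T.

B ≈ 0.581 T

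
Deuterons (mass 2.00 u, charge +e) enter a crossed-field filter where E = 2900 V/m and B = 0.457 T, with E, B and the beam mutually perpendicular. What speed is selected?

Straight-line motion ⇒ electric and magnetic forces cancel, so E = vB.
v = E/B = 2900/0.457 = 6350 m/s.

v = 6350 m/s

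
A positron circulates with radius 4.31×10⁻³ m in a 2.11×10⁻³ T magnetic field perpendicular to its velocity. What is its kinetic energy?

v = |q|Br/m, then KE = ½mv² = (qBr)²/(2m).
v = (1.602×10⁻¹⁹)(2.11×10⁻³)(4.31×10⁻³)/9.109×10⁻³¹ ≈ 1.599×10⁶ m/s.
KE = ½(9.109×10⁻³¹)(1.599×10⁶)² ≈ 1.17×10⁻¹⁸ J.

KE ≈ 1.17×10⁻¹⁸ J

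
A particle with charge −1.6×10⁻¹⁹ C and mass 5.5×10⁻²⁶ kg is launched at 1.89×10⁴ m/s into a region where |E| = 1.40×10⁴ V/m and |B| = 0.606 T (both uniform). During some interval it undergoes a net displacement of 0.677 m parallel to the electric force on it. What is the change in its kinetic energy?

ΔKE ≈ 1.52×10⁻¹⁵ J

The magnetic force is always ⟂ v and does no work; only the electric force changes KE.
ΔKE = F_E · d = |q|E d = (1.6×10⁻¹⁹)(1.40×10⁴)(0.677) ≈ 1.52×10⁻¹⁵ J.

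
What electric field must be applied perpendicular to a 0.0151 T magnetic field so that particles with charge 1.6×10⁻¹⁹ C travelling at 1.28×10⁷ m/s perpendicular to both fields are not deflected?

For straight-line motion qE = qvB, so E = vB.
E = 1.28×10⁷ × 0.0151 = 1.93×10⁵ V/m.

E = 1.93×10⁵ V/m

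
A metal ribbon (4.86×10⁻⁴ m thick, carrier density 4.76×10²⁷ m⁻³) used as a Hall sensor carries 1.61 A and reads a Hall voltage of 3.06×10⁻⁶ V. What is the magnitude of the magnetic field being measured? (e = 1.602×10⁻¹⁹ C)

From V_H = IB/(n e t), B = V_H n e t / I.
B = (3.06×10⁻⁶)(4.76×10²⁷)(1.602×10⁻¹⁹)(4.86×10⁻⁴)/1.61 ≈ 0.704 T.

B ≈ 0.704 T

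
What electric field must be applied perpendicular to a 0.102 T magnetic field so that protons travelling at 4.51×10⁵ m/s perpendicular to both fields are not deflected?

E = 4.60×10⁴ V/m

For straight-line motion qE = qvB, so E = vB.
E = 4.51×10⁵ × 0.102 = 4.60×10⁴ V/m.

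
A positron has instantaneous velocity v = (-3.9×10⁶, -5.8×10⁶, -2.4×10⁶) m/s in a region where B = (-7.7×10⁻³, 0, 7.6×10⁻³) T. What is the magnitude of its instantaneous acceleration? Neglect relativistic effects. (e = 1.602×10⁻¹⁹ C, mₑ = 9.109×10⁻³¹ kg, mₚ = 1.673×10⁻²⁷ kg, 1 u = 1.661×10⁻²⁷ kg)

|a| ≈ 1.39×10¹⁶ m/s²

v×B = (-4.41×10⁴, 4.81×10⁴, -4.47×10⁴) N/C.
F = q v×B = (1.602×10⁻¹⁹ C)·(-4.41×10⁴, 4.81×10⁴, -4.47×10⁴) = (-7.06×10⁻¹⁵, 7.71×10⁻¹⁵, -7.15×10⁻¹⁵) N.
|a| = |F|/m = 1.267×10⁻¹⁴/9.109×10⁻³¹ ≈ 1.39×10¹⁶ m/s².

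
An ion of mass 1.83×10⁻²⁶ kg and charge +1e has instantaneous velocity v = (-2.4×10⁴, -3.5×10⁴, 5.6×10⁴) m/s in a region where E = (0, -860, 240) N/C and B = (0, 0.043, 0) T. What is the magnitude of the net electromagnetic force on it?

v×B = (-2410, 0, -1030) N/C.
E + v×B = (-2410, -860, -792) N/C.
F = q(E + v×B) = (1.602×10⁻¹⁹ C)·(-2410, -860, -792) = (-3.86×10⁻¹⁶, -1.38×10⁻¹⁶, -1.27×10⁻¹⁶) N.
|F| = 4.29×10⁻¹⁶ N.

|F| ≈ 4.29×10⁻¹⁶ N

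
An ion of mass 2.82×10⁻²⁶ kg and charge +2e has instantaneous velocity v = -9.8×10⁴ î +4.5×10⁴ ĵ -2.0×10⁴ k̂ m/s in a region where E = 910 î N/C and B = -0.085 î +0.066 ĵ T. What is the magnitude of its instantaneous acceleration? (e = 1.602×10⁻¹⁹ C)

v×B = (1320, 1700, -2640) N/C.
E + v×B = (2230, 1700, -2640) N/C.
F = q(E + v×B) = (3.204×10⁻¹⁹ C)·(2230, 1700, -2640) = (7.14×10⁻¹⁶, 5.45×10⁻¹⁶, -8.47×10⁻¹⁶) N.
|a| = |F|/m = 1.235×10⁻¹⁵/2.82×10⁻²⁶ ≈ 4.38×10¹⁰ m/s².

|a| ≈ 4.38×10¹⁰ m/s²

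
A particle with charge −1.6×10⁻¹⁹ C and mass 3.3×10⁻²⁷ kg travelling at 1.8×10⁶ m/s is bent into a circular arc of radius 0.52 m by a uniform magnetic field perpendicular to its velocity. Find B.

From |q|vB = mv²/r, B = mv/(|q|r).
B = (3.3×10⁻²⁷)(1.8×10⁶)/((1.6×10⁻¹⁹)(0.52)) ≈ 0.071 T.

B ≈ 0.071 T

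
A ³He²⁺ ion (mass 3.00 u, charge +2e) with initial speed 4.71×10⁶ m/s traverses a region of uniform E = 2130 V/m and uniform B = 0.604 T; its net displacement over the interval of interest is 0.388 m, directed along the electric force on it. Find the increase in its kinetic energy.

The magnetic force is always ⟂ v and does no work; only the electric force changes KE.
ΔKE = F_E · d = |q|E d = (3.204×10⁻¹⁹)(2130)(0.388) ≈ 2.65×10⁻¹⁶ J.

ΔKE ≈ 2.65×10⁻¹⁶ J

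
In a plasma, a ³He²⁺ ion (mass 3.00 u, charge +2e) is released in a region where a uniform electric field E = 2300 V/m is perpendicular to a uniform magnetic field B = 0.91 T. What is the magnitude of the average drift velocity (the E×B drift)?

v_d ≈ 2500 m/s

The steady drift has the magnetic force balancing the electric force, so v_d = E/B.
v_d = 2300/0.91 = 2500 m/s.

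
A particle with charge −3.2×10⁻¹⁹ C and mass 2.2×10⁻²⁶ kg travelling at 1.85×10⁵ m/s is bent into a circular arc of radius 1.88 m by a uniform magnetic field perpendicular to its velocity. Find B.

From |q|vB = mv²/r, B = mv/(|q|r).
B = (2.2×10⁻²⁶)(1.85×10⁵)/((3.2×10⁻¹⁹)(1.88)) ≈ 6.77×10⁻³ T.

B ≈ 6.77×10⁻³ T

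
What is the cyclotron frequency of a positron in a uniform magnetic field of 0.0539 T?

f = |q|B/(2πm).
f = (1.602×10⁻¹⁹)(0.0539)/(2π·9.109×10⁻³¹) ≈ 1.51×10⁹ Hz.

f ≈ 1.51×10⁹ Hz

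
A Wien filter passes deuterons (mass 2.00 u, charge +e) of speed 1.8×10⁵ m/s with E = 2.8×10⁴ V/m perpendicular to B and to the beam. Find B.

B = 0.16 T

Balance of forces in the selector: qE = qvB ⇒ B = E/v.
B = 2.8×10⁴/1.8×10⁵ = 0.16 T.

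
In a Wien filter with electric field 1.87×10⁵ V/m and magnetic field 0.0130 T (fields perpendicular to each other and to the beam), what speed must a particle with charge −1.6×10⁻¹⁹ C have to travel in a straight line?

v = 1.44×10⁷ m/s

Zero net Lorentz force requires |qE| = |q v×B|, i.e. E = vB.
v = E/B = 1.87×10⁵/0.0130 = 1.44×10⁷ m/s.
The result is independent of the particle's charge and mass.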